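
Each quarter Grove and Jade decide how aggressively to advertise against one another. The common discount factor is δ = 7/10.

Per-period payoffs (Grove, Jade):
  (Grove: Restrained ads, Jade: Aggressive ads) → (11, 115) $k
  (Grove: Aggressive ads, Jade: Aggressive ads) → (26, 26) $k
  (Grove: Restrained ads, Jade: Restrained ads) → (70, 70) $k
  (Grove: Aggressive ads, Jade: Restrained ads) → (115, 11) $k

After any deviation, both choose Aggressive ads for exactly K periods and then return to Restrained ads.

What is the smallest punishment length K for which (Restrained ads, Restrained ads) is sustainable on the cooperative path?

No profitable deviation requires (70−26)(δ+…+δ^K) ≥ 115−70, i.e. δ+…+δ^K ≥ 45/44 ≈ 1.0227.
With δ = 7/10, the partial sums are K=1: 0.7000, K=2: 1.1900.
K = 2 is the first length at which the sum reaches 1.0227.

2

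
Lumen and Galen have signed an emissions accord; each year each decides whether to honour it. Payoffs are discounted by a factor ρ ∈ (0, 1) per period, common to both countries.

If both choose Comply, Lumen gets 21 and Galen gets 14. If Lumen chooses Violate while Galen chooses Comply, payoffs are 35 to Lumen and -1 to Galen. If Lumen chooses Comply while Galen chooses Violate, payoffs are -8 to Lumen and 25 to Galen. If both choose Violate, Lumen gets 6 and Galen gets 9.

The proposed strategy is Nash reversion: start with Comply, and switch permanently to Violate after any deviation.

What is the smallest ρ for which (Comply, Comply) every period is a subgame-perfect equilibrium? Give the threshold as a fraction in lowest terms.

11/16

For Lumen: deviation gain 35−21 = 14, per-period punishment loss 21−6 = 15. IC gives ρ ≥ 14/29.
For Galen: gain 11, loss 5 per period, so ρ ≥ 11/16.
The tighter constraint is Galen's, so cooperation needs ρ ≥ 11/16.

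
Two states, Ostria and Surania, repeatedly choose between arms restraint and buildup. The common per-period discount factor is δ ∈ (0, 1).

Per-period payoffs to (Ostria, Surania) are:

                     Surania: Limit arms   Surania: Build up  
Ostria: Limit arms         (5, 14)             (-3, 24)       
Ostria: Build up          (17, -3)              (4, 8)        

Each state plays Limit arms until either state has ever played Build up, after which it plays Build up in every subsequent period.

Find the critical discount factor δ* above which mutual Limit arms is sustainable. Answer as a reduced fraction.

12/13

Ostria: cooperation gives 5 each period; deviation gives 17 once then 4 forever.
  5/(1−δ) ≥ 17 + 4δ/(1−δ) ⇒ δ ≥ 12/13.
Surania: cooperation gives 14 each period; deviation gives 24 once then 8 forever.
  δ ≥ 10/16 = 5/8.
Both must hold, so the binding constraint is Ostria's: δ ≥ 12/13.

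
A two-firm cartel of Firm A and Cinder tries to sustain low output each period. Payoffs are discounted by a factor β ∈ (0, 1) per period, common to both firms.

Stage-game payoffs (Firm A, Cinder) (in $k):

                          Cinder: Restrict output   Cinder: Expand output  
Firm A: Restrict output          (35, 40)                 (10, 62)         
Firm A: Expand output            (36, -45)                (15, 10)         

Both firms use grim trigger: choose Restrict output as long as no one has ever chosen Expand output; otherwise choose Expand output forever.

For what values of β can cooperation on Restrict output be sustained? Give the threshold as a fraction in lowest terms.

For Firm A: deviation gain 36−35 = 1, per-period punishment loss 35−15 = 20. IC gives β ≥ 1/21.
For Cinder: gain 22, loss 30 per period, so β ≥ 22/52 = 11/26.
The tighter constraint is Cinder's, so cooperation needs β ≥ 11/26.

11/26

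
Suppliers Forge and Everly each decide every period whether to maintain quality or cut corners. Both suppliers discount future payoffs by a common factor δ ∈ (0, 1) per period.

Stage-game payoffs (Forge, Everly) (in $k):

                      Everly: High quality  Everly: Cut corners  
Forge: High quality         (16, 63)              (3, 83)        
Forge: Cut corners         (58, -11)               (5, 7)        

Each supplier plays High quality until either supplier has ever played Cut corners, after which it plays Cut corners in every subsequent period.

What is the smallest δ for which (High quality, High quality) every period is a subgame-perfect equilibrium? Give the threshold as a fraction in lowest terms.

42/53

Forge: cooperation gives 16 each period; deviation gives 58 once then 5 forever.
  16/(1−δ) ≥ 58 + 5δ/(1−δ) ⇒ δ ≥ 42/53.
Everly: cooperation gives 63 each period; deviation gives 83 once then 7 forever.
  δ ≥ 20/76 = 5/19.
Both must hold, so the binding constraint is Forge's: δ ≥ 42/53.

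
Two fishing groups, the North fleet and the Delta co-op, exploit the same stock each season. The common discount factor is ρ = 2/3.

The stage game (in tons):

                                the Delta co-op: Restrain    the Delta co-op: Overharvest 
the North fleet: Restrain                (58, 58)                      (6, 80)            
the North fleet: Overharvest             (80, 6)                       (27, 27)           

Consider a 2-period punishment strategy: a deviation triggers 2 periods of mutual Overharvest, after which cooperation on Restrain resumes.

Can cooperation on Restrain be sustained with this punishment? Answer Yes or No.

IC: ρ+…+ρ^2 ≥ (80−58)/(58−27) = 22/31.
At ρ = 2/3: partial sum = 1.1111 ≥ 0.7097. Cooperation sustainable.

Yes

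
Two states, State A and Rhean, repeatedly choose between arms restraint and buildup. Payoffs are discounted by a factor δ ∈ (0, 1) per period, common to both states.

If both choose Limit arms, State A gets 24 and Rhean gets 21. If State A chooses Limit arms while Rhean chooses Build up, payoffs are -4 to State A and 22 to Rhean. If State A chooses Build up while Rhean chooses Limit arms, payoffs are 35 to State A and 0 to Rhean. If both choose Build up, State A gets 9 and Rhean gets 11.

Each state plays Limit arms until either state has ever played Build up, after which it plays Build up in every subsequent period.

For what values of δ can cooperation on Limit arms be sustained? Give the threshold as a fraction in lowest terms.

11/26

For State A: deviation gain 35−24 = 11, per-period punishment loss 24−9 = 15. IC gives δ ≥ 11/26.
For Rhean: gain 1, loss 10 per period, so δ ≥ 1/11.
The tighter constraint is State A's, so cooperation needs δ ≥ 11/26.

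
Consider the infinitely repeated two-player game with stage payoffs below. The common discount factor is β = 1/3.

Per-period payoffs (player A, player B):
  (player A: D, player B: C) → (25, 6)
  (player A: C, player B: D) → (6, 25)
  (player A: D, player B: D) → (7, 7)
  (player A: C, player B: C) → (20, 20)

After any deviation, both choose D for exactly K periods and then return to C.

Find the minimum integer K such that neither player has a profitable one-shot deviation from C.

No profitable deviation requires (20−7)(β+…+β^K) ≥ 25−20, i.e. β+…+β^K ≥ 5/13 ≈ 0.3846.
With β = 1/3, the partial sums are K=1: 0.3333, K=2: 0.4444.
K = 2 is the first length at which the sum reaches 0.3846.

2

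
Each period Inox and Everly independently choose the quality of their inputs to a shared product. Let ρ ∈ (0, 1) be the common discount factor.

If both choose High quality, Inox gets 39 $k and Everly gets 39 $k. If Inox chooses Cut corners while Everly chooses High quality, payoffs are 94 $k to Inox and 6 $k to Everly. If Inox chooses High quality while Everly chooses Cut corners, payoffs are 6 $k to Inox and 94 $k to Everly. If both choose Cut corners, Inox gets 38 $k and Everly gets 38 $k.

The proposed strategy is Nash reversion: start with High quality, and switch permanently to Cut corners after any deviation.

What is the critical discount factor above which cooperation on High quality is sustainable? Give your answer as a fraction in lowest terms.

55/56

Cooperation forever yields 39 each period: 39/(1−ρ).
Deviating yields 94 once, then 38 forever: 94 + 38ρ/(1−ρ).
No profitable deviation requires 39/(1−ρ) ≥ 94 + 38ρ/(1−ρ).
Multiplying by (1−ρ): 39 ≥ 94(1−ρ) + 38ρ = 94 − 56ρ.
So 56ρ ≥ 55, i.e. ρ ≥ 55/56.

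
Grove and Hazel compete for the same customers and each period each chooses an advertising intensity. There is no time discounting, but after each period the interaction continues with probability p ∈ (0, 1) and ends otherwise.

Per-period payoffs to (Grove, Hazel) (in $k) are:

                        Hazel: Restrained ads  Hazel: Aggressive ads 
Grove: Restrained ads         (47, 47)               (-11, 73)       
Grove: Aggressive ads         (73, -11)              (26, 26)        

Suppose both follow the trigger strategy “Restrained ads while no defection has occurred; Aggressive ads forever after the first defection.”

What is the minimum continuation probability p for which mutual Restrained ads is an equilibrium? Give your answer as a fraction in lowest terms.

With no time discounting, the continuation probability p plays the role of the discount factor.
Grim-trigger IC: 47/(1−p) ≥ 73 + 26p/(1−p) ⇒ p ≥ (73−47)/(73−26) = 26/47.

26/47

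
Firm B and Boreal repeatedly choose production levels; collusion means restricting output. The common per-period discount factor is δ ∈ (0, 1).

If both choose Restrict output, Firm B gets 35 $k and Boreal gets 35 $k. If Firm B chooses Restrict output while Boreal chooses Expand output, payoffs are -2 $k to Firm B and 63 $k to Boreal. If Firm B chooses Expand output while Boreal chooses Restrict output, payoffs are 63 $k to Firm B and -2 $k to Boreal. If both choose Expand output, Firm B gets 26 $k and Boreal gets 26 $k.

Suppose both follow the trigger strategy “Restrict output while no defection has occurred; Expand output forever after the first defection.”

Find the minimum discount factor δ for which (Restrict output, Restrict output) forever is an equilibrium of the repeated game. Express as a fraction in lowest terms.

28/37

Cooperation forever yields 35 each period: 35/(1−δ).
Deviating yields 63 once, then 26 forever: 63 + 26δ/(1−δ).
No profitable deviation requires 35/(1−δ) ≥ 63 + 26δ/(1−δ).
Multiplying by (1−δ): 35 ≥ 63(1−δ) + 26δ = 63 − 37δ.
So 37δ ≥ 28, i.e. δ ≥ 28/37.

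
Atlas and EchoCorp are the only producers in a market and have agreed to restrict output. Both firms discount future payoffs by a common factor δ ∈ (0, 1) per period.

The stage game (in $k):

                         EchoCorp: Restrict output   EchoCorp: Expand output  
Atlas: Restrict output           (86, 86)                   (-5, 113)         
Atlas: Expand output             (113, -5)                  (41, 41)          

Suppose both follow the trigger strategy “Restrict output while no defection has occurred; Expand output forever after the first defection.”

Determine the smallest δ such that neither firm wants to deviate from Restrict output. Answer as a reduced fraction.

Under grim trigger the critical discount factor is (T−C)/(T−P) with T = 113, C = 86, P = 41.
δ* = (113−86)/(113−41) = 27/72 = 3/8.

3/8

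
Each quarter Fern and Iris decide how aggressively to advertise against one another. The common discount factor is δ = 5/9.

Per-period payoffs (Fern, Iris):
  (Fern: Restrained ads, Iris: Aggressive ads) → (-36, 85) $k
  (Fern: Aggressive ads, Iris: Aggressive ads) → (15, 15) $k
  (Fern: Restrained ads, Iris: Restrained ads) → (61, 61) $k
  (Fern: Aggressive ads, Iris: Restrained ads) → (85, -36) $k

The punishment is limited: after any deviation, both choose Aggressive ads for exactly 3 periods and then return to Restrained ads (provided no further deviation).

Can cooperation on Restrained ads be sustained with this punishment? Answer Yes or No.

Yes

IC: δ+…+δ^3 ≥ (85−61)/(61−15) = 12/23.
At δ = 5/9: partial sum = 1.0357 ≥ 0.5217. Cooperation sustainable.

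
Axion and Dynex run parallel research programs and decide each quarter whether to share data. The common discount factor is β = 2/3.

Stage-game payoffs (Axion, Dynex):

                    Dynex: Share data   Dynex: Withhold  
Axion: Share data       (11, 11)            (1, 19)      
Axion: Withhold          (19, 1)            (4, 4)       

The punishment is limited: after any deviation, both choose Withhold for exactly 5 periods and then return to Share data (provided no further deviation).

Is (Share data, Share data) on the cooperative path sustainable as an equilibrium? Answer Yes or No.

Yes

Comparing payoff streams over the 6 periods until play realigns: cooperate → 11(1+β+…+β^5); deviate → 19 + 4(β+…+β^5).
Cooperation is sustained iff (11−4)(β+…+β^5) ≥ 19−11.
β+…+β^5 = 2/3·(1−(2/3)^5)/(1−2/3) = 1.7366, and (19−11)/(11−4) = 1.1429.
1.7366 ≥ 1.1429, so cooperation is sustainable.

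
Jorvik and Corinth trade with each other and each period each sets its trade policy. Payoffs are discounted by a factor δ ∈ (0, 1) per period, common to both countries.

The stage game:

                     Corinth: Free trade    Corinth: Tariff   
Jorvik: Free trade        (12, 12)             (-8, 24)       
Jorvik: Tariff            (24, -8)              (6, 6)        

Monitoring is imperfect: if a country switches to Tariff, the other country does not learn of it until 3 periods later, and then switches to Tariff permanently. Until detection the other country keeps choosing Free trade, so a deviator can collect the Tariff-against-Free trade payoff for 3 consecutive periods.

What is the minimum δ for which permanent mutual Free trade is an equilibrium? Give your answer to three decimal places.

0.874

The best deviation is to choose Tariff for all 3 undetected periods, earning 24 each, then 6 forever once detected.
Deviation value: 24(1−δ^3)/(1−δ) + 6δ^3/(1−δ); cooperation value: 12/(1−δ).
IC: 12 ≥ 24(1−δ^3) + 6δ^3 = 24 − 18δ^3.
So δ^3 ≥ 12/18 = 2/3, giving δ ≥ (2/3)^(1/3) ≈ 0.874.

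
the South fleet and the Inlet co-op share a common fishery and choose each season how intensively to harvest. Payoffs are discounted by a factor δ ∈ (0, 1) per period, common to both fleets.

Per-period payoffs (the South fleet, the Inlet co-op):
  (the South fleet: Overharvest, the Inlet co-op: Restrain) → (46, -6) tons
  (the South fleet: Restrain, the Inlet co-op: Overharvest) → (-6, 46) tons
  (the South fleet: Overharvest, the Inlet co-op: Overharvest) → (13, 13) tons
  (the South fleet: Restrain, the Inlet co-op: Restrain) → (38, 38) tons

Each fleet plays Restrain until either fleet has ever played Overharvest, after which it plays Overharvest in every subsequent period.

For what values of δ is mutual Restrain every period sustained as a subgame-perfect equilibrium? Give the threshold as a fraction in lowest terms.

One-period gain from deviating is 46 − 38 = 8. The loss is 38 − 13 = 25 in every subsequent period, with present value 25·δ/(1−δ).
Deviation is unprofitable when 25·δ/(1−δ) ≥ 8, i.e. δ/(1−δ) ≥ 8/25.
Equivalently δ ≥ 8/(8+25) = 8/33.

8/33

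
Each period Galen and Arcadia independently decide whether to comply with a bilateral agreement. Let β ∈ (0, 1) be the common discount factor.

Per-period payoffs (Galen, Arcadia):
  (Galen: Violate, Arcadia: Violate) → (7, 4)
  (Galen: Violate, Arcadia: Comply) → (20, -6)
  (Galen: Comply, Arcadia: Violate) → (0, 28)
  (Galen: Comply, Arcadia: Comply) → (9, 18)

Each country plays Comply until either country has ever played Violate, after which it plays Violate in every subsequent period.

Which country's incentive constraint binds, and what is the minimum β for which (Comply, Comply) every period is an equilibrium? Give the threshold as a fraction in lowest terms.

Galen: cooperation gives 9 each period; deviation gives 20 once then 7 forever.
  9/(1−β) ≥ 20 + 7β/(1−β) ⇒ β ≥ 11/13.
Arcadia: cooperation gives 18 each period; deviation gives 28 once then 4 forever.
  β ≥ 10/24 = 5/12.
Both must hold, so the binding constraint is Galen's: β ≥ 11/13.

Galen; β ≥ 11/13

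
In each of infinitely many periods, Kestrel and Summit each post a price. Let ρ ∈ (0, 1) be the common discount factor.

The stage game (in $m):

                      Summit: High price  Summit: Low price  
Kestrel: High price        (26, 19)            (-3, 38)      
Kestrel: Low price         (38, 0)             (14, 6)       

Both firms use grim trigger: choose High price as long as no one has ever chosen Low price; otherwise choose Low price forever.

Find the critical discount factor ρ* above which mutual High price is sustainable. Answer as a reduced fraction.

19/32

Kestrel: cooperation gives 26 each period; deviation gives 38 once then 14 forever.
  26/(1−ρ) ≥ 38 + 14ρ/(1−ρ) ⇒ ρ ≥ 12/24 = 1/2.
Summit: cooperation gives 19 each period; deviation gives 38 once then 6 forever.
  ρ ≥ 19/32.
Both must hold, so the binding constraint is Summit's: ρ ≥ 19/32.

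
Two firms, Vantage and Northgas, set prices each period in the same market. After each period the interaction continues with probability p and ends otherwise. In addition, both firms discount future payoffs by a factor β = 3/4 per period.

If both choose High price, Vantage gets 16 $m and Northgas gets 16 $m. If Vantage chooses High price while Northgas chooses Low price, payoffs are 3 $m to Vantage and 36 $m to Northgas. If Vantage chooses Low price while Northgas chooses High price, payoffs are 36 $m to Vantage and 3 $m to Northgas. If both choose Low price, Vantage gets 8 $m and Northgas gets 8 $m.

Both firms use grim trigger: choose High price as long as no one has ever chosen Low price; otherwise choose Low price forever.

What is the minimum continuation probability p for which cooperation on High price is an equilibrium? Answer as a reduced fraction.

20/21

Expected continuation weight on next period's payoff is β·p = 3/4·p, which plays the role of the discount factor.
Cooperation requires 3/4·p ≥ (36−16)/(36−8) = 5/7, hence p ≥ 20/21.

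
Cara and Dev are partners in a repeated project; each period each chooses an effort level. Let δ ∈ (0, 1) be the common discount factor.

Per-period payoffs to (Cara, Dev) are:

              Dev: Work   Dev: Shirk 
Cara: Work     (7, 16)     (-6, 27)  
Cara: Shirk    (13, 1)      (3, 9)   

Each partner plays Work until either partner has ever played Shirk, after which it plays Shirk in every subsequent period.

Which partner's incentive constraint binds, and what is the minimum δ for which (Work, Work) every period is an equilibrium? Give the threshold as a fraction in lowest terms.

Dev; δ ≥ 11/18

Cara's threshold: (13−7)/(13−3) = 3/5.
Dev's threshold: (27−16)/(27−9) = 11/18.
3/5 < 11/18, so Dev binds and δ* = 11/18.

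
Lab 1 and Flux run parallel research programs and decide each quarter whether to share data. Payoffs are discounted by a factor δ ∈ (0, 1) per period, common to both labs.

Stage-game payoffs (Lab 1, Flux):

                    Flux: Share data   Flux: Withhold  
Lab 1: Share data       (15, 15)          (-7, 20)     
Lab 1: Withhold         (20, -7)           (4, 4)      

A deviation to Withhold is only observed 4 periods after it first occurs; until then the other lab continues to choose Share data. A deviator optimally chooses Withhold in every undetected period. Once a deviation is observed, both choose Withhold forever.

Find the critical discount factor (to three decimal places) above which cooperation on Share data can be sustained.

0.748

A deviator earns 20 for 4 periods, then 4 forever; cooperating earns 15 forever. Multiplying the IC by (1−δ):
15 ≥ 20(1−δ^4) + 4δ^4, so 16·δ^4 ≥ 5 and δ^4 ≥ 5/16.
δ ≥ (5/16)^(1/4) ≈ 0.748.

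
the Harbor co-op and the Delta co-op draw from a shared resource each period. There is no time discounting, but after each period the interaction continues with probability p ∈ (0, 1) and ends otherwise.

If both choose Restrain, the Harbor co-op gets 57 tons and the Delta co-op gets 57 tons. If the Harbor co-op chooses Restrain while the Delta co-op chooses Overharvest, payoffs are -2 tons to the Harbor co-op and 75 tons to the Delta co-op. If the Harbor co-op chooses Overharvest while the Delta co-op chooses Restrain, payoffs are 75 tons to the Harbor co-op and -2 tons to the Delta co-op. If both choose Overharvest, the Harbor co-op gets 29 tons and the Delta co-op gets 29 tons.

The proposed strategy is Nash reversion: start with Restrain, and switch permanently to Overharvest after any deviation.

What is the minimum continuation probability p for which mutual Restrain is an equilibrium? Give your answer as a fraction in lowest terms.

With no time discounting, the continuation probability p plays the role of the discount factor.
Grim-trigger IC: 57/(1−p) ≥ 75 + 29p/(1−p) ⇒ p ≥ (75−57)/(75−29) = 9/23.

9/23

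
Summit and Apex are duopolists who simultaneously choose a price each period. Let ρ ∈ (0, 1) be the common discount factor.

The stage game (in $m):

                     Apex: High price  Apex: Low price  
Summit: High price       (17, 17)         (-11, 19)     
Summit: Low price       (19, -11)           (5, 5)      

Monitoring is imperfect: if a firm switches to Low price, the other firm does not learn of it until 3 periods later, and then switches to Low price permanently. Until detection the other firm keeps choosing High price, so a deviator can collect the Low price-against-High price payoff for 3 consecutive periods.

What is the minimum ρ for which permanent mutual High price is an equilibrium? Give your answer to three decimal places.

The best deviation is to choose Low price for all 3 undetected periods, earning 19 each, then 5 forever once detected.
Deviation value: 19(1−ρ^3)/(1−ρ) + 5ρ^3/(1−ρ); cooperation value: 17/(1−ρ).
IC: 17 ≥ 19(1−ρ^3) + 5ρ^3 = 19 − 14ρ^3.
So ρ^3 ≥ 2/14 = 1/7, giving ρ ≥ (1/7)^(1/3) ≈ 0.523.

0.523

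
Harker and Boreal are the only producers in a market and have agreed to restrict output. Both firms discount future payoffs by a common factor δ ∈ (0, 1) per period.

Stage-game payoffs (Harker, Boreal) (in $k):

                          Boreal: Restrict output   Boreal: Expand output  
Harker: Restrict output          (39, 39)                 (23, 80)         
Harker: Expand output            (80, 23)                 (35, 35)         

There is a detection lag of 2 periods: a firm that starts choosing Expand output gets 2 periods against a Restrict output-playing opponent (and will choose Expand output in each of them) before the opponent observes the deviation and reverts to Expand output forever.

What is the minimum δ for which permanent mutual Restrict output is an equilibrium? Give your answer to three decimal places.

0.955

Deviating for the 2 undetected periods gains 80−39 = 41 per period over cooperation, then loses 39−35 = 4 per period forever once punishment starts.
Gain: 41(1 + δ + … + δ^1); loss: 4·δ^2/(1−δ).
No profitable deviation ⇔ 41(1−δ^2) ≤ 4·δ^2, i.e. δ^2 ≥ 41/(41+4) = 41/45.
Hence δ ≥ (41/45)^(1/2) ≈ 0.955.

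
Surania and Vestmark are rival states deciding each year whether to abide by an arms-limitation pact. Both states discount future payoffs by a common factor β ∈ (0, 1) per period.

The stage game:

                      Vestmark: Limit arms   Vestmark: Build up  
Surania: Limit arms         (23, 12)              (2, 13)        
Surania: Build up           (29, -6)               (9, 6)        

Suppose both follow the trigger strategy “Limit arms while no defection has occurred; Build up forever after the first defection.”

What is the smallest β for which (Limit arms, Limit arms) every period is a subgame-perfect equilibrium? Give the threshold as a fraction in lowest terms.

3/10

Surania's threshold: (29−23)/(29−9) = 3/10.
Vestmark's threshold: (13−12)/(13−6) = 1/7.
3/10 > 1/7, so Surania binds and β* = 3/10.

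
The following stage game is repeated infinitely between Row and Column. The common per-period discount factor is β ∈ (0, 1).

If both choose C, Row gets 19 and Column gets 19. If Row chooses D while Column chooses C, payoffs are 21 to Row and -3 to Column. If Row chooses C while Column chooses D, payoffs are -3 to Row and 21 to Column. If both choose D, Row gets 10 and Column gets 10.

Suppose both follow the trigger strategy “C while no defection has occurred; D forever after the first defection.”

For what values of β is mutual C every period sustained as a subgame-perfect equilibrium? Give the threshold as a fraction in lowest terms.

Cooperation forever yields 19 each period: 19/(1−β).
Deviating yields 21 once, then 10 forever: 21 + 10β/(1−β).
No profitable deviation requires 19/(1−β) ≥ 21 + 10β/(1−β).
Multiplying by (1−β): 19 ≥ 21(1−β) + 10β = 21 − 11β.
So 11β ≥ 2, i.e. β ≥ 2/11.

2/11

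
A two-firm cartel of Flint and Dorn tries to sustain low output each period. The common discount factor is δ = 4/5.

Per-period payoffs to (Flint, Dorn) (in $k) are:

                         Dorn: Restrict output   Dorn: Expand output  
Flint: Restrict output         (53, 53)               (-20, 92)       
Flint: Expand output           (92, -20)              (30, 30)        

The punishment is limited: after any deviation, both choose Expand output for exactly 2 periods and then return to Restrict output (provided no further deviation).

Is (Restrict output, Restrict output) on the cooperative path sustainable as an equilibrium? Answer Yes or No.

IC: δ+…+δ^2 ≥ (92−53)/(53−30) = 39/23.
At δ = 4/5: partial sum = 1.4400 < 1.6957. Cooperation not sustainable.

No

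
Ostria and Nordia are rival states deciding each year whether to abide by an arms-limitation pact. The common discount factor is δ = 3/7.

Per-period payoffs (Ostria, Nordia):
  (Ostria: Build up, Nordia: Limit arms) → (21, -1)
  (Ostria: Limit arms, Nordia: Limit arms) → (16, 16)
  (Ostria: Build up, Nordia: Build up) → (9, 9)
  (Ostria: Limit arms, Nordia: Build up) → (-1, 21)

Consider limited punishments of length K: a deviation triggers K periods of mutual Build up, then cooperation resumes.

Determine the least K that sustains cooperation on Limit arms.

Need Σ_{k=1}^{K} δ^k ≥ (21−16)/(16−9) = 0.7143 at δ = 3/7.
At K = 3 the sum is 0.6910 < 0.7143; at K = 4 it is 0.7247 ≥ 0.7143.
So the minimum punishment length is K = 4.

4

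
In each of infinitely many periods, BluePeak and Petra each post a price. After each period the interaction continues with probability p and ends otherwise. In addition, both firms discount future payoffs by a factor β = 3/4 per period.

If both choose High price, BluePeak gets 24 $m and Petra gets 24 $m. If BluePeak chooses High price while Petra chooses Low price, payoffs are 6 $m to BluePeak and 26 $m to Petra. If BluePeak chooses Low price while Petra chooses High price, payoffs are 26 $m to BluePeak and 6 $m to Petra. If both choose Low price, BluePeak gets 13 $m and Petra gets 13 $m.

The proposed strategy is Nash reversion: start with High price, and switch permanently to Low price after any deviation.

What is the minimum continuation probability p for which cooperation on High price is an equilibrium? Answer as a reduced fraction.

8/39

Expected continuation weight on next period's payoff is β·p = 3/4·p, which plays the role of the discount factor.
Cooperation requires 3/4·p ≥ (26−24)/(26−13) = 2/13, hence p ≥ 8/39.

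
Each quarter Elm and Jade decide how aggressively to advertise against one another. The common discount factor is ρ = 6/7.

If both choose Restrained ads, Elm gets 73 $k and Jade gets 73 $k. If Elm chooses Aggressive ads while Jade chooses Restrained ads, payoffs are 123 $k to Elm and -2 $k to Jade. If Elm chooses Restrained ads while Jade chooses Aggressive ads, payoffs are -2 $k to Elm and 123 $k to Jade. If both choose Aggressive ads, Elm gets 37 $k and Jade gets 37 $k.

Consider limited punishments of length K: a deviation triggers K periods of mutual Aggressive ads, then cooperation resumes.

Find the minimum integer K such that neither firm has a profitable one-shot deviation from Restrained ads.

IC: ρ(1−ρ^K)/(1−ρ) ≥ (123−73)/(73−37) = 25/18.
With ρ = 6/7: need 1 − ρ^K ≥ 25/18·(1−6/7)/(6/7), i.e. ρ^K ≤ 0.7685.
Since (6/7)^1 = 0.8571 and (6/7)^2 = 0.7347, the smallest such K is 2.

2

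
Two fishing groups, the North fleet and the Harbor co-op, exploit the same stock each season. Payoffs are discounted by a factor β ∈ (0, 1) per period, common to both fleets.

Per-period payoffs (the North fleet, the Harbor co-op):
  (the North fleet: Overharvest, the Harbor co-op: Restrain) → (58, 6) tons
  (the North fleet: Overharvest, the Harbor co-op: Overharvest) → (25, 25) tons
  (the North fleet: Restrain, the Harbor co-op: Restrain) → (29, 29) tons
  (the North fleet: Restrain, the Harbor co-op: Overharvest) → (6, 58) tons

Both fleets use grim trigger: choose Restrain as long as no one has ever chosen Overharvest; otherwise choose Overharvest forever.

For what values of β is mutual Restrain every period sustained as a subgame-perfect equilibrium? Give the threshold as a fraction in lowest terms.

29/33

29/(1−β) ≥ 58 + 25β/(1−β)
29 ≥ 58 − 33β
β ≥ 29/33.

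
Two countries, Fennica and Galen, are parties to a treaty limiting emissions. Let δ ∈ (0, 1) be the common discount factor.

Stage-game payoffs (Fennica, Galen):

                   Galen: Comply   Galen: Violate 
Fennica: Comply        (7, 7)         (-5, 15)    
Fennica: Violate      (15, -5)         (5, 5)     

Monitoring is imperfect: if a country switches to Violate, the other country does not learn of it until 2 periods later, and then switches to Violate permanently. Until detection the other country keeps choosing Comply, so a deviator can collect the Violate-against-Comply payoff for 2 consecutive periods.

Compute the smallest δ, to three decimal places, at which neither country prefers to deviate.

Deviating for the 2 undetected periods gains 15−7 = 8 per period over cooperation, then loses 7−5 = 2 per period forever once punishment starts.
Gain: 8(1 + δ + … + δ^1); loss: 2·δ^2/(1−δ).
No profitable deviation ⇔ 8(1−δ^2) ≤ 2·δ^2, i.e. δ^2 ≥ 8/(8+2) = 4/5.
Hence δ ≥ (4/5)^(1/2) ≈ 0.894.

0.894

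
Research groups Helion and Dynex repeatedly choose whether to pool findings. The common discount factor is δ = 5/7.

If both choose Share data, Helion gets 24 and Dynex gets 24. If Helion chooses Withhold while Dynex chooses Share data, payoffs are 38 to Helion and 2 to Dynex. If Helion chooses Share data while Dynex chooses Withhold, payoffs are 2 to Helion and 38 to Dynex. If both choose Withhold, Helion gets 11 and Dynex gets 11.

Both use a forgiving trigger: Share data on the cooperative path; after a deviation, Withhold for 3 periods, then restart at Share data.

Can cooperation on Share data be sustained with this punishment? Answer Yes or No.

Yes

IC: δ+…+δ^3 ≥ (38−24)/(24−11) = 14/13.
At δ = 5/7: partial sum = 1.5889 ≥ 1.0769. Cooperation sustainable.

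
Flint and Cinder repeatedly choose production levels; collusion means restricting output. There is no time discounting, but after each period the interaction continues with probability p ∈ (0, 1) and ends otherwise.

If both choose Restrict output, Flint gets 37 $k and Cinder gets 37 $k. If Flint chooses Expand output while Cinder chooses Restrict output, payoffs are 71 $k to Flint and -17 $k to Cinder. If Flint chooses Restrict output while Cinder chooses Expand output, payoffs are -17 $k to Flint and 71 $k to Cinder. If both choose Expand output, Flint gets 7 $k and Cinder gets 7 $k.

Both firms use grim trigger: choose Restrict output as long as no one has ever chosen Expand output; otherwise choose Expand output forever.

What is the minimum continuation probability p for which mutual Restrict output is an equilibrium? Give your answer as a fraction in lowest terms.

With no time discounting, the continuation probability p plays the role of the discount factor.
Grim-trigger IC: 37/(1−p) ≥ 71 + 7p/(1−p) ⇒ p ≥ (71−37)/(71−7) = 17/32.

17/32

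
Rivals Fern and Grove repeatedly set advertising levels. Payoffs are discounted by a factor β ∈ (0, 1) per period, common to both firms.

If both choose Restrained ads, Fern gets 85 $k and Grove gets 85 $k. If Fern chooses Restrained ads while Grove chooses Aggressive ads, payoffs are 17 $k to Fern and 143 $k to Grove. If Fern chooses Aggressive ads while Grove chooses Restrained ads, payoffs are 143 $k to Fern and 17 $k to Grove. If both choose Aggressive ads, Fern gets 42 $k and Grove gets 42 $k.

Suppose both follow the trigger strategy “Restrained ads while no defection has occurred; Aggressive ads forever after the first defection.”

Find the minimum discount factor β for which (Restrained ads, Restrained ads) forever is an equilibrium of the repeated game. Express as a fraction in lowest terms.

Under grim trigger the critical discount factor is (T−C)/(T−P) with T = 143, C = 85, P = 42.
β* = (143−85)/(143−42) = 58/101.

58/101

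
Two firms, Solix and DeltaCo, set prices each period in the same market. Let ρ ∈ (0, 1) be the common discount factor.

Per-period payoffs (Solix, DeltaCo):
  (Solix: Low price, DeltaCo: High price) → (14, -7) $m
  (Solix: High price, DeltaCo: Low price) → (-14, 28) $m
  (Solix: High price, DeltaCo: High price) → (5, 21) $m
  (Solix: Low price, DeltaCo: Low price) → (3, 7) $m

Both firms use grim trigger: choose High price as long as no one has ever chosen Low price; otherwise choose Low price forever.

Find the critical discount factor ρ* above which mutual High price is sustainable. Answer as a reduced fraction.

Solix's threshold: (14−5)/(14−3) = 9/11.
DeltaCo's threshold: (28−21)/(28−7) = 1/3.
9/11 > 1/3, so Solix binds and ρ* = 9/11.

9/11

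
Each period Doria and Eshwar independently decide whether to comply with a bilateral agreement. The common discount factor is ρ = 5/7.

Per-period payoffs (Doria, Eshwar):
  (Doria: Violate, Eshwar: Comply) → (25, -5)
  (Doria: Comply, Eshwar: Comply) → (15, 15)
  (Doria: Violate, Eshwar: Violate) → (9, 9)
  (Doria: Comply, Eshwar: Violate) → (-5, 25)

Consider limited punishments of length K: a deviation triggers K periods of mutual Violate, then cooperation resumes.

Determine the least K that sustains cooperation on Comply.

4

Need Σ_{k=1}^{K} ρ^k ≥ (25−15)/(15−9) = 1.6667 at ρ = 5/7.
At K = 3 the sum is 1.5889 < 1.6667; at K = 4 it is 1.8492 ≥ 1.6667.
So the minimum punishment length is K = 4.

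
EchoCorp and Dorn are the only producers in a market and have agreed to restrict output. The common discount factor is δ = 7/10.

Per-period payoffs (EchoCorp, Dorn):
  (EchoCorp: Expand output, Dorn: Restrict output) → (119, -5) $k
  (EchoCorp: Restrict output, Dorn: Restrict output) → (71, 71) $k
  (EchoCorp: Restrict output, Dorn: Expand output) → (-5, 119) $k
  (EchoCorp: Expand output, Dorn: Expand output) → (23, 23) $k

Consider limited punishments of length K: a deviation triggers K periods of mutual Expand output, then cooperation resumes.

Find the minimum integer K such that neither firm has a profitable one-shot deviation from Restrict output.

Need Σ_{k=1}^{K} δ^k ≥ (119−71)/(71−23) = 1.0000 at δ = 7/10.
At K = 1 the sum is 0.7000 < 1.0000; at K = 2 it is 1.1900 ≥ 1.0000.
So the minimum punishment length is K = 2.

2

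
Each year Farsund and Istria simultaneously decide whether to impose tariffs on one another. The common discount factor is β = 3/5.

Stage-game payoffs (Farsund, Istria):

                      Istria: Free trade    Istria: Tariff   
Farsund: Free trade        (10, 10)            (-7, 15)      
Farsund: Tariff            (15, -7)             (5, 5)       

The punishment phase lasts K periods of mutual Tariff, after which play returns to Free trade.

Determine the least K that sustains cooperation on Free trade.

No profitable deviation requires (10−5)(β+…+β^K) ≥ 15−10, i.e. β+…+β^K ≥ 1 ≈ 1.0000.
With β = 3/5, the partial sums are K=1: 0.6000, K=2: 0.9600, K=3: 1.1760.
K = 3 is the first length at which the sum reaches 1.0000.

3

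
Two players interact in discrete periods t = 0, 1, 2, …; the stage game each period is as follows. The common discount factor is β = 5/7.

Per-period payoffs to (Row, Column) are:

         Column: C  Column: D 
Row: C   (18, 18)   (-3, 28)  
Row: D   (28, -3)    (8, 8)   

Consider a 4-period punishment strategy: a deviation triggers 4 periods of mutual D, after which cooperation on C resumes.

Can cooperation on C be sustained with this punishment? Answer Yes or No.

Yes

Comparing payoff streams over the 5 periods until play realigns: cooperate → 18(1+β+…+β^4); deviate → 28 + 8(β+…+β^4).
Cooperation is sustained iff (18−8)(β+…+β^4) ≥ 28−18.
β+…+β^4 = 5/7·(1−(5/7)^4)/(1−5/7) = 1.8492, and (28−18)/(18−8) = 1.0000.
1.8492 ≥ 1.0000, so cooperation is sustainable.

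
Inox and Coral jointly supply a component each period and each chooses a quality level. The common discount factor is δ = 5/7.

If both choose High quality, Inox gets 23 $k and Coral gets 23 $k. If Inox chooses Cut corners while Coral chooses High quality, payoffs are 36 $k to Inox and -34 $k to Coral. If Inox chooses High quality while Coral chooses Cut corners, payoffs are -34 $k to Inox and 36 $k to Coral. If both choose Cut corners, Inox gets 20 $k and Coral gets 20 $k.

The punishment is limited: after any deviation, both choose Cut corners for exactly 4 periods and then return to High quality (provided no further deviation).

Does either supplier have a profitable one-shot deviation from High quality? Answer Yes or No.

IC: δ+…+δ^4 ≥ (36−23)/(23−20) = 13/3.
At δ = 5/7: partial sum = 1.8492 < 4.3333. Cooperation not sustainable.

Yes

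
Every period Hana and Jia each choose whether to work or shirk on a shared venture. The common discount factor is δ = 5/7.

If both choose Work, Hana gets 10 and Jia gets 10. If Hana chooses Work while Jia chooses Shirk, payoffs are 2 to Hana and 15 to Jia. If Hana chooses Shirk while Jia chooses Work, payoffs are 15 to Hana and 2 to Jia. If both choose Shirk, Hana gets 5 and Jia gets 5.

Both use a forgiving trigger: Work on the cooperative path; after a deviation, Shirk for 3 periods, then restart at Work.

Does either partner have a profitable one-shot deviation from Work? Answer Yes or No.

Comparing payoff streams over the 4 periods until play realigns: cooperate → 10(1+δ+…+δ^3); deviate → 15 + 5(δ+…+δ^3).
Cooperation is sustained iff (10−5)(δ+…+δ^3) ≥ 15−10.
δ+…+δ^3 = 5/7·(1−(5/7)^3)/(1−5/7) = 1.5889, and (15−10)/(10−5) = 1.0000.
1.5889 ≥ 1.0000, so cooperation is sustainable.

No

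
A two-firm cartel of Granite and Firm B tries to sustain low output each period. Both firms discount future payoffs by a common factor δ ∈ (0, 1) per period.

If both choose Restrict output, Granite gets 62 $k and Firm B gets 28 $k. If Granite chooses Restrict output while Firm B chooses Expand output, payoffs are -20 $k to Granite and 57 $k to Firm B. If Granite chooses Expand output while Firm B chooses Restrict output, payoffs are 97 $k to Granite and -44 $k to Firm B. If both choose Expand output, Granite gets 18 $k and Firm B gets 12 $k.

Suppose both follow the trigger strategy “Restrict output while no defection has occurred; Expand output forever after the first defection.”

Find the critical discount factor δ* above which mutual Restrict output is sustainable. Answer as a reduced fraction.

Granite's threshold: (97−62)/(97−18) = 35/79.
Firm B's threshold: (57−28)/(57−12) = 29/45.
35/79 < 29/45, so Firm B binds and δ* = 29/45.

29/45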